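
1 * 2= 2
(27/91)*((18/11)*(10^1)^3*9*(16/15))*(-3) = -13996800/1001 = -13982.82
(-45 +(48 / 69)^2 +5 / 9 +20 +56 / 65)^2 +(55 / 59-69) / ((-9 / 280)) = 14980353606561584 / 5650346587275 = 2651.23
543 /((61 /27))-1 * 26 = 214.34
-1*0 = 0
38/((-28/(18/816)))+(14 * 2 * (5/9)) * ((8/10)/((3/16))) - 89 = -1164883/51408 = -22.66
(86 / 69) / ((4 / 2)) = 43 / 69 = 0.62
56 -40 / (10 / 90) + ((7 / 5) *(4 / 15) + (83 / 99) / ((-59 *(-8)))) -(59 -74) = -337171597 / 1168200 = -288.62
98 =98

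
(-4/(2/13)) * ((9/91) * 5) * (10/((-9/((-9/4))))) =-225/7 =-32.14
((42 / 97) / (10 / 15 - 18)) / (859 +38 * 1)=-21 / 754078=-0.00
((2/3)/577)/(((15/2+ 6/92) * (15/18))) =46/250995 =0.00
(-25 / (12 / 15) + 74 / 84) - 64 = -7927 / 84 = -94.37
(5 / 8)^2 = 25 / 64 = 0.39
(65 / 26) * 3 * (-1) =-7.50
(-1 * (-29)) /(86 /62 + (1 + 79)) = 31 /87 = 0.36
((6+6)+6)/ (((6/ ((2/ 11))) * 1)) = 6/ 11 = 0.55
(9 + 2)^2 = 121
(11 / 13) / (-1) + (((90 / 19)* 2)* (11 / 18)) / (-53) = -12507 / 13091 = -0.96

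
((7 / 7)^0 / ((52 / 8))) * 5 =10 / 13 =0.77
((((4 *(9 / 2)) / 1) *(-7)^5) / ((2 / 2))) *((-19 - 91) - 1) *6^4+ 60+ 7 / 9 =391681622851 / 9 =43520180316.78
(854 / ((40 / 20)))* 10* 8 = 34160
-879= -879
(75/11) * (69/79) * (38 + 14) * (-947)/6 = -42472950/869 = -48875.66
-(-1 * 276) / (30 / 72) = 3312 / 5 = 662.40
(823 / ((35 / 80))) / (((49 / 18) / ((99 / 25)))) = 23465376 / 8575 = 2736.49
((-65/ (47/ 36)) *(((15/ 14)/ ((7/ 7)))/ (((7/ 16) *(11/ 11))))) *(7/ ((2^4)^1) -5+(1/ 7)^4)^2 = -269524265829975/ 106210693624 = -2537.64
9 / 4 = 2.25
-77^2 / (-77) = 77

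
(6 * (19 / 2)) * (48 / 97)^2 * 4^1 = 525312 / 9409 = 55.83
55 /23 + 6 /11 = 743 /253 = 2.94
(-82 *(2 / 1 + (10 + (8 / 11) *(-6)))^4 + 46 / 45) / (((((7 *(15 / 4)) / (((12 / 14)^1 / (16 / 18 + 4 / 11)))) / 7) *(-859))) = 367427716708 / 6202559825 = 59.24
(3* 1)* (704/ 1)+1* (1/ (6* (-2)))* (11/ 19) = 481525/ 228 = 2111.95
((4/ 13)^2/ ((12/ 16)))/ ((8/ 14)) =112/ 507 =0.22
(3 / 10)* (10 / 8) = 0.38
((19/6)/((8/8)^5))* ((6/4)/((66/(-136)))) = -323/33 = -9.79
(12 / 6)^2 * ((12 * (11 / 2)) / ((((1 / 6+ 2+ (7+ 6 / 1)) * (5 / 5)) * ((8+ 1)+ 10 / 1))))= 1584 / 1729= 0.92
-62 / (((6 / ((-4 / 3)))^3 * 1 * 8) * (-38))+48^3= 1531809761 / 13851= 110592.00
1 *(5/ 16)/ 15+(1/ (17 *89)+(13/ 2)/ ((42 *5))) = 44437/ 847280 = 0.05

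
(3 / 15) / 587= 1 / 2935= 0.00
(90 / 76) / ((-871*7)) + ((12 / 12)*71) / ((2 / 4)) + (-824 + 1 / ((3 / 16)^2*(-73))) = -103871813945 / 152217702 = -682.39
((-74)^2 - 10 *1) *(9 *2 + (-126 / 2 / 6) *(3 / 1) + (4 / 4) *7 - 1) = -40995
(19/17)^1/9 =19/153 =0.12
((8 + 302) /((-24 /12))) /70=-31 /14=-2.21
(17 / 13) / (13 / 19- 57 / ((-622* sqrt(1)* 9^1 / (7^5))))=602718 / 79190605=0.01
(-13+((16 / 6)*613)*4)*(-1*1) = -19577 / 3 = -6525.67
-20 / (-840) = 1 / 42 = 0.02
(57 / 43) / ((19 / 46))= 138 / 43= 3.21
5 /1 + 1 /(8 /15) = 55 /8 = 6.88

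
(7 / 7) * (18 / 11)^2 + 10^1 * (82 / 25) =21464 / 605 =35.48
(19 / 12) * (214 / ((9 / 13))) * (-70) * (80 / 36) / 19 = -973700 / 243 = -4007.00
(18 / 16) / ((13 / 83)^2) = 62001 / 1352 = 45.86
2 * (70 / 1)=140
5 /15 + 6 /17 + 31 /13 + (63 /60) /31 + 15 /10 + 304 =126855073 /411060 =308.60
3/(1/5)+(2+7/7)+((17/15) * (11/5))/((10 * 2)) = 27187/1500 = 18.12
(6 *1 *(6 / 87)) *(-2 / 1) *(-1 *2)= 48 / 29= 1.66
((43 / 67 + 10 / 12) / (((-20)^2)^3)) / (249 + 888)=593 / 29252736000000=0.00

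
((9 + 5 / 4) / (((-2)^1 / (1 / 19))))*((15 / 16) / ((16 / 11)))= -6765 / 38912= -0.17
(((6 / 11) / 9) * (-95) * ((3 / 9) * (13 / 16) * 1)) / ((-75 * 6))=247 / 71280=0.00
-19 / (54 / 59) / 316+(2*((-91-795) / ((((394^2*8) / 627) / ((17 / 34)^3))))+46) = 242762630243 / 5297894208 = 45.82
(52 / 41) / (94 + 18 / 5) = 65 / 5002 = 0.01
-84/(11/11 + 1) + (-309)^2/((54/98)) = 173238.33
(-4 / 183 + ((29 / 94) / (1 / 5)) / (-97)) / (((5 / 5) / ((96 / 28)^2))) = -864096 / 1946693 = -0.44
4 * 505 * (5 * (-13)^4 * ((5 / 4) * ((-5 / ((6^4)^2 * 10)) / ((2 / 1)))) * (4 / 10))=-72116525 / 3359232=-21.47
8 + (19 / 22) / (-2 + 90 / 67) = 6.68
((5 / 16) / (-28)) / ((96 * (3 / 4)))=-5 / 32256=-0.00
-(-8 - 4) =12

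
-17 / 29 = -0.59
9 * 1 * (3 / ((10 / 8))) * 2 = 216 / 5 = 43.20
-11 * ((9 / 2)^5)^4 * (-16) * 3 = 401202960148878650433 / 65536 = 6121871340162332.92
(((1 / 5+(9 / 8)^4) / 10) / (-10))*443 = -16347143 / 2048000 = -7.98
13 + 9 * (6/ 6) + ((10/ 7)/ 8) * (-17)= 531/ 28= 18.96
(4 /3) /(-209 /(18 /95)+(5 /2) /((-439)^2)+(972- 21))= -1156326 /131869333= -0.01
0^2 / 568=0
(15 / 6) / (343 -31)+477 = 297653 / 624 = 477.01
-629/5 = -125.80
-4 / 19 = -0.21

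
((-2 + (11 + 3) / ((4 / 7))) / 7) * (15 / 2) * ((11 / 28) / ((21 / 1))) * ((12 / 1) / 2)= 7425 / 2744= 2.71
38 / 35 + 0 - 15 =-487 / 35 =-13.91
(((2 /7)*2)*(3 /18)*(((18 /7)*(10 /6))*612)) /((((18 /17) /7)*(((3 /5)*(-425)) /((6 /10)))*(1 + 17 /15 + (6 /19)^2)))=-36822 /21161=-1.74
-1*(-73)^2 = -5329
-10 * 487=-4870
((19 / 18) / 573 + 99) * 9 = 1021105 / 1146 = 891.02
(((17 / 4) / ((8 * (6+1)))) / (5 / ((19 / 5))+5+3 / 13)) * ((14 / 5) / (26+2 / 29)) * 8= 121771 / 12224520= 0.01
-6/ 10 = -3/ 5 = -0.60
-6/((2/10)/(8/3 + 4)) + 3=-197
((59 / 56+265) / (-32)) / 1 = -14899 / 1792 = -8.31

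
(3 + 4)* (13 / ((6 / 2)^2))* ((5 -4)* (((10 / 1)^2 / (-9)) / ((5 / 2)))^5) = -9318400000 / 531441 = -17534.21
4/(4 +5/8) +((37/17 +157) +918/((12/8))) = 485614/629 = 772.04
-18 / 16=-9 / 8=-1.12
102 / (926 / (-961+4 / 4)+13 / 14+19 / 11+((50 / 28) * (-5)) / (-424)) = 199805760 / 3354227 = 59.57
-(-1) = 1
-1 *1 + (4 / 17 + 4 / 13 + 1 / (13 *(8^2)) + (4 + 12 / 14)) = 435767 / 99008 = 4.40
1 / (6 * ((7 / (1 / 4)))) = 1 / 168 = 0.01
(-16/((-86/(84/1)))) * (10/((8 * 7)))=120/43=2.79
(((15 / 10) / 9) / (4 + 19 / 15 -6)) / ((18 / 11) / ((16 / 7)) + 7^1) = -0.03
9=9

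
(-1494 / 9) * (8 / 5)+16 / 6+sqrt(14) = -3944 / 15+sqrt(14) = -259.19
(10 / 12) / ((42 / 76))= 95 / 63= 1.51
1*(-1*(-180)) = 180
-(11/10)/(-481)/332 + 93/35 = 29702789/11178440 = 2.66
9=9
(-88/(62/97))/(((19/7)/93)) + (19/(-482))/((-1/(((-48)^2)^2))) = 936568740/4579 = 204535.65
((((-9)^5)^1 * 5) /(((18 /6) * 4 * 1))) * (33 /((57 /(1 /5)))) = -216513 /76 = -2848.86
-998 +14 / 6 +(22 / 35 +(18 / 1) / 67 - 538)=-10783033 / 7035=-1532.77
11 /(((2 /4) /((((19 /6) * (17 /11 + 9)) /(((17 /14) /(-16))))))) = -493696 /51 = -9680.31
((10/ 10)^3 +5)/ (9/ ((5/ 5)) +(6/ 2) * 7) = 1/ 5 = 0.20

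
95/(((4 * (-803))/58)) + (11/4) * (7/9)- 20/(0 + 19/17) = -9596141/549252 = -17.47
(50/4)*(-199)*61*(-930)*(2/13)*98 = 27658711500/13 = 2127593192.31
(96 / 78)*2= 32 / 13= 2.46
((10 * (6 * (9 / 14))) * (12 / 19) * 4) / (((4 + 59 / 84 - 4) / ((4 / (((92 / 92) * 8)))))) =77760 / 1121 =69.37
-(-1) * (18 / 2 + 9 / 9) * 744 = 7440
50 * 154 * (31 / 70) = 3410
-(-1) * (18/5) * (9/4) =8.10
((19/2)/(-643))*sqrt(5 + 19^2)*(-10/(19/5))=25*sqrt(366)/643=0.74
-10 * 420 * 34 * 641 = -91534800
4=4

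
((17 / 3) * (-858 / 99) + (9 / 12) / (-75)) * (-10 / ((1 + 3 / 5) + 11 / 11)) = 44209 / 234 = 188.93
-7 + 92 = 85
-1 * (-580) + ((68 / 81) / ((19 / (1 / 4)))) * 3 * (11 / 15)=4463287 / 7695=580.02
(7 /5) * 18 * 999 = 125874 /5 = 25174.80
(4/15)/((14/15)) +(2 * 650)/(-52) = -173/7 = -24.71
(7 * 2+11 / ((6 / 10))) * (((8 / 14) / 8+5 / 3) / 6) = 7081 / 756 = 9.37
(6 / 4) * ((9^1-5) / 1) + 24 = 30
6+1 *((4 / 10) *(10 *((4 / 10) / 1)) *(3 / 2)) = 42 / 5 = 8.40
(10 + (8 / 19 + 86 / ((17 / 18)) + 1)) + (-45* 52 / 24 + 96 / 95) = 19349 / 3230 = 5.99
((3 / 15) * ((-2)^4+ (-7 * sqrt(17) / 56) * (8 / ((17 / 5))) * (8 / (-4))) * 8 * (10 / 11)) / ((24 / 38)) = 760 * sqrt(17) / 561+ 1216 / 33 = 42.43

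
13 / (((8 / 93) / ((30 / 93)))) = 195 / 4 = 48.75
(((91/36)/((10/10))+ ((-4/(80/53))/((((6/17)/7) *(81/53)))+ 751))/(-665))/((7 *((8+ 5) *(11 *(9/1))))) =-6990019/58232374200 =-0.00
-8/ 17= -0.47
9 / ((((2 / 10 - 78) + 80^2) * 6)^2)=25 / 3997021284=0.00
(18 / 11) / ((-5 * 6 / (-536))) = 29.24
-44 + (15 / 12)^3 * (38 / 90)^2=-43.65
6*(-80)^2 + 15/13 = 499215/13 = 38401.15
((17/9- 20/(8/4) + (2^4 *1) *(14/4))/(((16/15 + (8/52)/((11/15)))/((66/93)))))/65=52151/127317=0.41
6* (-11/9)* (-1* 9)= 66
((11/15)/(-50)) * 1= -11/750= -0.01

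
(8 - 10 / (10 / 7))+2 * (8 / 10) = 13 / 5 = 2.60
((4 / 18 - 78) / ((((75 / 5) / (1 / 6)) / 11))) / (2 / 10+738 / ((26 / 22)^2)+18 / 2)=-325325 / 18397692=-0.02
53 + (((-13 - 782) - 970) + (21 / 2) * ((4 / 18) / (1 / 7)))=-5087 / 3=-1695.67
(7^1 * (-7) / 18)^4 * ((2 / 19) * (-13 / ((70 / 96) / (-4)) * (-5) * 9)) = -85648472 / 4617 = -18550.68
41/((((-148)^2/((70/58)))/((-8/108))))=-1435/8575416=-0.00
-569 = -569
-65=-65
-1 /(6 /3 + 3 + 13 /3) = -3 /28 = -0.11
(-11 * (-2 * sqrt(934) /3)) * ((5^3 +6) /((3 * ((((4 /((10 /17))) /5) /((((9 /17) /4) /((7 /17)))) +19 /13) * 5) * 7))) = 187330 * sqrt(934) /116557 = 49.12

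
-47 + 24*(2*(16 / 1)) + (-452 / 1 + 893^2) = 797718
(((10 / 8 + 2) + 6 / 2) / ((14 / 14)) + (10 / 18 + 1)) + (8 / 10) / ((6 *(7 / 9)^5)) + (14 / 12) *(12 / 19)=517942849 / 57479940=9.01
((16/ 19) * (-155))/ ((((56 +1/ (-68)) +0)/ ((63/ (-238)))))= 4960/ 8037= 0.62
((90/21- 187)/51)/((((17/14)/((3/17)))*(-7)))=2558/34391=0.07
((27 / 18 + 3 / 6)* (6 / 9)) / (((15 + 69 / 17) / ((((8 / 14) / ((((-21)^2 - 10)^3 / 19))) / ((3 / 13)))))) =16796 / 408561443073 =0.00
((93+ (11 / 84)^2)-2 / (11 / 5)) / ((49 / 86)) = 307409537 / 1901592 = 161.66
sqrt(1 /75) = sqrt(3) /15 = 0.12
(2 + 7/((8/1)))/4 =23/32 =0.72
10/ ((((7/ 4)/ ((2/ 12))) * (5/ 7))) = 1.33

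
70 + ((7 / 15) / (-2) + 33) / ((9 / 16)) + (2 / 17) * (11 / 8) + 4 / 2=1197197 / 9180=130.41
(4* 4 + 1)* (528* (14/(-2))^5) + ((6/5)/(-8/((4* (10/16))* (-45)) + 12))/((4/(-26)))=-409734762267/2716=-150859632.65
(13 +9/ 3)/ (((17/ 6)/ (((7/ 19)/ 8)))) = 84/ 323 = 0.26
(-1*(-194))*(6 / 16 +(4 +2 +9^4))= 5096283 / 4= 1274070.75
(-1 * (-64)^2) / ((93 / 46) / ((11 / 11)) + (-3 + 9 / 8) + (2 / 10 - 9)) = 3768320 / 7961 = 473.35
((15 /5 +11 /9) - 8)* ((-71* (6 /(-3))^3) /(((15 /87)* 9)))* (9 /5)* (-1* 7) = 3920336 /225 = 17423.72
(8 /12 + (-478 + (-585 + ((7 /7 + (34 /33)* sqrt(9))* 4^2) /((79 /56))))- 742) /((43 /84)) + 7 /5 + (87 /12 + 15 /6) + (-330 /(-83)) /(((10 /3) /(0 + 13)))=-211361459377 /62029220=-3407.45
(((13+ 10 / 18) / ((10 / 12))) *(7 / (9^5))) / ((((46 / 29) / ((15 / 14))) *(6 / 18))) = 1769 / 452709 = 0.00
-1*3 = -3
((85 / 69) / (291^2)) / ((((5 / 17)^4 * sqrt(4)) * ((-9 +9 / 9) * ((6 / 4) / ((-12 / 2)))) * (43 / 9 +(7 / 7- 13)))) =-1419857 / 21099682500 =-0.00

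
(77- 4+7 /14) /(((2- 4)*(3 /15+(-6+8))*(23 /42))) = -15435 /506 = -30.50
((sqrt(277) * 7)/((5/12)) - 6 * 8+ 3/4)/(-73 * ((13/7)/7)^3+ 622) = -2470629/32452132+ 3294172 * sqrt(277)/121695495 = 0.37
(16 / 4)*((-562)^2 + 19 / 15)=18950716 / 15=1263381.07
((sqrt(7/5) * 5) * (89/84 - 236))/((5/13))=-51311 * sqrt(35)/84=-3613.81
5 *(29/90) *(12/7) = 58/21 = 2.76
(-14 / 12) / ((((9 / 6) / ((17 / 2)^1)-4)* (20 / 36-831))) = -357 / 971620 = -0.00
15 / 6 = 2.50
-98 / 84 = -7 / 6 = -1.17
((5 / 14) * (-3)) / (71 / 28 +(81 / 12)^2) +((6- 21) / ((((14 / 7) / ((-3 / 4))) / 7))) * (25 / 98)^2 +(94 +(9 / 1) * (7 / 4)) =6639458647 / 59127712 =112.29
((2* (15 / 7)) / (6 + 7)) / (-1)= -30 / 91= -0.33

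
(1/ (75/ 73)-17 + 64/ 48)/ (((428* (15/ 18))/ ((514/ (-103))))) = 283214/ 1377625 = 0.21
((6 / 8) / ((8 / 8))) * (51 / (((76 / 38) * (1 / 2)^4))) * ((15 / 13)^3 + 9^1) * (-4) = -28333152 / 2197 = -12896.29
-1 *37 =-37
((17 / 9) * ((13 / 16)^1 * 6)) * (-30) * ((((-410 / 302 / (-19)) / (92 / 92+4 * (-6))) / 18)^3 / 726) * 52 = 123756270625 / 1216548111249588615696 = 0.00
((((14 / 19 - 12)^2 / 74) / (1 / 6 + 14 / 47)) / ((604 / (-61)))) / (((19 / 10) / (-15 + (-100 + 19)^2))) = -6446032695540 / 5020081523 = -1284.05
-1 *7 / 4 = -7 / 4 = -1.75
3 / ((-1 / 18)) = -54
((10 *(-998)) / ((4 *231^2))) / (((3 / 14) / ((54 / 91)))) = -9980 / 77077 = -0.13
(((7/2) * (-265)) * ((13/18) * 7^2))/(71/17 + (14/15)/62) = -3113608225/397608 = -7830.85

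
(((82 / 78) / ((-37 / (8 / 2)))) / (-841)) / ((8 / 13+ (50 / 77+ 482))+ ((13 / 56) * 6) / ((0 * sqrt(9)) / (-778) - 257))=12981584 / 46422272996817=0.00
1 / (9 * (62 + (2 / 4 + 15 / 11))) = 22 / 12645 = 0.00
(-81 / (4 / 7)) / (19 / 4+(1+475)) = -0.29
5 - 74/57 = 211/57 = 3.70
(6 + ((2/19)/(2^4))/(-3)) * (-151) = -412985/456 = -905.67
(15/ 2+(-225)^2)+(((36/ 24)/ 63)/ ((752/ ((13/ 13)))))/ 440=703637827201/ 13896960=50632.50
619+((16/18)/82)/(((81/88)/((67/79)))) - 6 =1447458187/2361231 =613.01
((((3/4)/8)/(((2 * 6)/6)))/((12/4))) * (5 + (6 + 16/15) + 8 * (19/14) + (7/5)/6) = 1621/4480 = 0.36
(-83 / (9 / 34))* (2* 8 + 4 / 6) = -141100 / 27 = -5225.93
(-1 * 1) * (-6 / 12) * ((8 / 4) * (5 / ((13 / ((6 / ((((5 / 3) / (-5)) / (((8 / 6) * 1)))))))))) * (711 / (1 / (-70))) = 5972400 / 13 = 459415.38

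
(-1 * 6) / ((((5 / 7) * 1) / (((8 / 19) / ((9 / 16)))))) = -1792 / 285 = -6.29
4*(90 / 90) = 4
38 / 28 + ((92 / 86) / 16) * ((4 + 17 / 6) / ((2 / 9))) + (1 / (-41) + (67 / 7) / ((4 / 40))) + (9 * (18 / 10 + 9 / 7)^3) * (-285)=-36409896174821 / 483767200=-75263.26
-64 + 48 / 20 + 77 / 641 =-197043 / 3205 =-61.48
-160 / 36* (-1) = 40 / 9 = 4.44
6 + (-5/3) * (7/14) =31/6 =5.17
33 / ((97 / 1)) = 33 / 97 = 0.34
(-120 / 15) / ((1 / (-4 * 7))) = 224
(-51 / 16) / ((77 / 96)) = -3.97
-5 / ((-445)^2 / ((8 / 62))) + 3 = 3683261 / 1227755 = 3.00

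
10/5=2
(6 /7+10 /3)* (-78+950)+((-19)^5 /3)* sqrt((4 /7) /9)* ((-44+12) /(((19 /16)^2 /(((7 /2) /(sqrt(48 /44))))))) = 76736 /21+28094464* sqrt(231) /27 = 15818427.61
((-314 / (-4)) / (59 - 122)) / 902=-157 / 113652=-0.00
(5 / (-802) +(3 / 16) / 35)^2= 38809 / 50427193600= 0.00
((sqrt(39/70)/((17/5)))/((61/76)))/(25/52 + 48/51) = 1976*sqrt(2730)/536739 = 0.19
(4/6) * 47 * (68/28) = 1598/21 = 76.10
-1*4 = -4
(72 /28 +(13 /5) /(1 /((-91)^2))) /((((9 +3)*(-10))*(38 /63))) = -2260983 /7600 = -297.50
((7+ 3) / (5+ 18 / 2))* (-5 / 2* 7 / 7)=-25 / 14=-1.79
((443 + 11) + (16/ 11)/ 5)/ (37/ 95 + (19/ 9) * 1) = 2136303/ 11759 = 181.67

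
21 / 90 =7 / 30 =0.23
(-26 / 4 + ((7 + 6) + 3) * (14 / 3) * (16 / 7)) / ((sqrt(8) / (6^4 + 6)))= 213745 * sqrt(2) / 4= 75570.27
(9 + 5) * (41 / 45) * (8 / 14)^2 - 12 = -2468 / 315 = -7.83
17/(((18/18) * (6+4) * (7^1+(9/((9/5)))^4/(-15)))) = -0.05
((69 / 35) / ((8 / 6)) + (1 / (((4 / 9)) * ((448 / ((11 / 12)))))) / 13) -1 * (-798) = 372493221 / 465920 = 799.48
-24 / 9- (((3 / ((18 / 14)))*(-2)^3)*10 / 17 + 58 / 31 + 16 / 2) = -2462 / 1581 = -1.56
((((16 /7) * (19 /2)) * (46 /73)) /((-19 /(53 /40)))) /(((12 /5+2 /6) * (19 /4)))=-29256 /398069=-0.07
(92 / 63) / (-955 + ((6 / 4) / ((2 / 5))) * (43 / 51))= -6256 / 4077675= -0.00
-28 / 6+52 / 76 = -227 / 57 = -3.98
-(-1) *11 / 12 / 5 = 11 / 60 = 0.18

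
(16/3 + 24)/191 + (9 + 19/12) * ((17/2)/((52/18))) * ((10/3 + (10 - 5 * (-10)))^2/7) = 3721662257/208572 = 17843.54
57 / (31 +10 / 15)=9 / 5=1.80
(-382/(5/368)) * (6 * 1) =-843456/5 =-168691.20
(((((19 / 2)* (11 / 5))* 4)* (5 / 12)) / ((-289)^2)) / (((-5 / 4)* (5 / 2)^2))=-1672 / 31320375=-0.00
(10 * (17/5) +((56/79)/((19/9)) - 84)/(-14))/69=60004/103569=0.58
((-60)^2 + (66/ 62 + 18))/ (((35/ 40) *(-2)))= -448764/ 217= -2068.04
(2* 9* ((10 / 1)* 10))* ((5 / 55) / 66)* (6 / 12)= 150 / 121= 1.24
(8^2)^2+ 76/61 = 249932/61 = 4097.25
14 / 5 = 2.80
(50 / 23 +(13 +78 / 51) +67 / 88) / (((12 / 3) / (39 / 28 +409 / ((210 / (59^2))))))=31117458905 / 1051008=29607.25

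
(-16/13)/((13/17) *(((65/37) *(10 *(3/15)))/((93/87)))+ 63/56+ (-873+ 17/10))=0.00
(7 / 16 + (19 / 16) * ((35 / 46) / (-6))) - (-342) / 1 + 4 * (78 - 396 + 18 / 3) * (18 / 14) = -39019739 / 30912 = -1262.28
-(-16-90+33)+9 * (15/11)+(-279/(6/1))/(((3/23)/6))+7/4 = -90287/44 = -2051.98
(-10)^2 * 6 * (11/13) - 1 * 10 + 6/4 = 12979/26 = 499.19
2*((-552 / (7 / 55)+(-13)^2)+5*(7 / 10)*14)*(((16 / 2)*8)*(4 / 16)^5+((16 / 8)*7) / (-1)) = 3214991 / 28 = 114821.11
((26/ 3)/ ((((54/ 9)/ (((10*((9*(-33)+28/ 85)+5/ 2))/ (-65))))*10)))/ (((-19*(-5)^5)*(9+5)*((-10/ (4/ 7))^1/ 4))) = -100018/ 55641796875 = -0.00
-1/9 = -0.11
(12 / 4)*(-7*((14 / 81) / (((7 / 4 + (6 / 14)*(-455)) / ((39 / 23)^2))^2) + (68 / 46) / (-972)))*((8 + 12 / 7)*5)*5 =102410580707950 / 13544262144009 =7.56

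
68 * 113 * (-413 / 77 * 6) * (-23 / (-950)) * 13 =-406660332 / 5225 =-77829.73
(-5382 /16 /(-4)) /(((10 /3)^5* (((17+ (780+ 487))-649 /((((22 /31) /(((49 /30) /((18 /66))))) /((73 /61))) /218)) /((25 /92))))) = -15608619 /401265055078400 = -0.00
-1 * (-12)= 12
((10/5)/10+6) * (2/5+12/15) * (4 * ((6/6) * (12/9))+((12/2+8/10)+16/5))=2852/25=114.08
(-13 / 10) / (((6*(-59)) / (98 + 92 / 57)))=36907 / 100890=0.37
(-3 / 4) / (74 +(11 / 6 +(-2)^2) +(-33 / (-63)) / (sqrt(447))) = -94423833 / 10050891478 +693 * sqrt(447) / 5025445739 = -0.01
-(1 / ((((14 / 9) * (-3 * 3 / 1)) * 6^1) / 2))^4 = -1 / 3111696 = -0.00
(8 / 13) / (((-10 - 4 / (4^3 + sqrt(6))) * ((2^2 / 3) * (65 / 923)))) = -2191557 / 3364855 - 213 * sqrt(6) / 3364855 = -0.65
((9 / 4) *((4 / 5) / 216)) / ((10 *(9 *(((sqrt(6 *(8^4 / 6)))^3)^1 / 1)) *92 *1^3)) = 1 / 260466278400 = 0.00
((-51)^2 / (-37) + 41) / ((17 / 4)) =-4336 / 629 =-6.89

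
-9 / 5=-1.80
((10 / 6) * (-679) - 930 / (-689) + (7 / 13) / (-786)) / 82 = -204042667 / 14802476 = -13.78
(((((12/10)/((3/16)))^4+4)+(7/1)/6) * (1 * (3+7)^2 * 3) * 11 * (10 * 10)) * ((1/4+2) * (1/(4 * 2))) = 156193067.25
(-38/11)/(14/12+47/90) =-45/22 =-2.05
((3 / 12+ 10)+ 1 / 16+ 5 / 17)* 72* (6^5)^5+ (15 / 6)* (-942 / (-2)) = 738192428697124696267875 / 34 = 21711542020503667537290.44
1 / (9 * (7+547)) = 1 / 4986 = 0.00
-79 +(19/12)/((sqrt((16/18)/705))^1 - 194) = -37734363041/477600824 - 19 * sqrt(1410)/477600824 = -79.01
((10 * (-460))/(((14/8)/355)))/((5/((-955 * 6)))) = 7485672000/7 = 1069381714.29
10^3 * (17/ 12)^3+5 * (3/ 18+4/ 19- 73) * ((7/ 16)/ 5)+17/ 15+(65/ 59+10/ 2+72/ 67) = 914888927407/ 324462240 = 2819.71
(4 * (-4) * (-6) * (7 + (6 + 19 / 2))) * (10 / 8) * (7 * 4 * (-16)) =-1209600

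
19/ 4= 4.75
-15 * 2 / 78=-5 / 13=-0.38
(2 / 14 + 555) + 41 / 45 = 175157 / 315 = 556.05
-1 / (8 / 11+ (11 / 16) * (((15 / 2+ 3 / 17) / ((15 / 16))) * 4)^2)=-79475 / 58672136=-0.00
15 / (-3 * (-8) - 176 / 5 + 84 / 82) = -3075 / 2086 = -1.47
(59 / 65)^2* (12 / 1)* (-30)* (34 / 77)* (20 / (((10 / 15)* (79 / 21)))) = -153386784 / 146861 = -1044.44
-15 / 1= -15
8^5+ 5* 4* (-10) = 32568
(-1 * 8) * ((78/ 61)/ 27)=-208/ 549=-0.38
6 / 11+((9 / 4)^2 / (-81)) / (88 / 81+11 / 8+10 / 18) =22569 / 43010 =0.52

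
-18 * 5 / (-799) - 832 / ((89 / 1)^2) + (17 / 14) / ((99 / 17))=1895743123 / 8771826294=0.22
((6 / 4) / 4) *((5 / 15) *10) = 5 / 4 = 1.25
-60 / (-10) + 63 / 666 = 451 / 74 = 6.09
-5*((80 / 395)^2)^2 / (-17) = 327680 / 662151377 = 0.00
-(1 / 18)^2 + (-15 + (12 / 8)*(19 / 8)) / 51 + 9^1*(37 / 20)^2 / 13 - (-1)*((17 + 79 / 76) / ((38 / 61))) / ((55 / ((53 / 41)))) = 1645330859021 / 582895942200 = 2.82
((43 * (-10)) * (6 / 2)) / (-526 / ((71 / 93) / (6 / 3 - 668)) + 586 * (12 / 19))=-290035 / 103251274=-0.00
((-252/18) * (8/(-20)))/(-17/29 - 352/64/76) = -123424/14515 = -8.50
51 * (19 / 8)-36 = 681 / 8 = 85.12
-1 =-1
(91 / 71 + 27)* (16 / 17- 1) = -2008 / 1207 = -1.66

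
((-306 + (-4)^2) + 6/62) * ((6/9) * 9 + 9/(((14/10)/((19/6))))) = -7641.02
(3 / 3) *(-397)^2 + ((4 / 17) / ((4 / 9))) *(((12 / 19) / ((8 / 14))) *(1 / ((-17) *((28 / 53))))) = 3461722645 / 21964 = 157608.93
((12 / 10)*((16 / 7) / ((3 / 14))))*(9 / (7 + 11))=32 / 5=6.40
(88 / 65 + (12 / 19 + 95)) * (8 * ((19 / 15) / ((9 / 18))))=1916432 / 975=1965.57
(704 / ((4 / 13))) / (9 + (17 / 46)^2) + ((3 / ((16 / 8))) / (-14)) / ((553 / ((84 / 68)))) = 182056132435 / 726998132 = 250.42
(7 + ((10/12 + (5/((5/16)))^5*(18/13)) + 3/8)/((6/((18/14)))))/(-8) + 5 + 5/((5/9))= -452832329/11648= -38876.40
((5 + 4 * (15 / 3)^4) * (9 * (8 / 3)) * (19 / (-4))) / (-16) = 142785 / 8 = 17848.12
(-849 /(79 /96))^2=6642902016 /6241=1064397.05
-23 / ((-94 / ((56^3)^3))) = 1325232950078006.47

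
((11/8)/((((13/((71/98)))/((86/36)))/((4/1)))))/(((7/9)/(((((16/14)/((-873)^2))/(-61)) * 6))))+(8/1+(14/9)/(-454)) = 878015882837825/109799013269673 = 8.00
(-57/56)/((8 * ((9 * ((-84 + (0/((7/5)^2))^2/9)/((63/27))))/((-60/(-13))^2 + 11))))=103721/8176896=0.01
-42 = -42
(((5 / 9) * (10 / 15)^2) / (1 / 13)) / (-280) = -13 / 1134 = -0.01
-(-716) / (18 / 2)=716 / 9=79.56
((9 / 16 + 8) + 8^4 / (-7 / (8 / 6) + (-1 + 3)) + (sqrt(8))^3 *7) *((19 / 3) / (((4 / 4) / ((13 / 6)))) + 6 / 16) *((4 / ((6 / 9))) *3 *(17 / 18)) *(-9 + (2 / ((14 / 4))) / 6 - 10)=254792533615 / 44928 - 13700470 *sqrt(2) / 27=4953523.06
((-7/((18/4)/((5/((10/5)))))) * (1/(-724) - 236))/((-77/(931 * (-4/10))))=17675035/3982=4438.73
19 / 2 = 9.50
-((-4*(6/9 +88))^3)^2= -1450941049410420736/729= -1990316940206338.46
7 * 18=126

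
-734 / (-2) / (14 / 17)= 6239 / 14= 445.64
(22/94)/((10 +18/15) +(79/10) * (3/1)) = 110/16403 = 0.01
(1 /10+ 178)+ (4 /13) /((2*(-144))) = 833503 /4680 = 178.10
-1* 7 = -7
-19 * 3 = -57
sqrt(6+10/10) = sqrt(7) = 2.65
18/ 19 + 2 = 56/ 19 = 2.95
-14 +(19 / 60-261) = -16481 / 60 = -274.68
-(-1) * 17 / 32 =17 / 32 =0.53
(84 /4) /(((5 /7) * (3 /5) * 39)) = 49 /39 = 1.26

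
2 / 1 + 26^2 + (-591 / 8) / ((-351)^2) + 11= 226361107 / 328536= 689.00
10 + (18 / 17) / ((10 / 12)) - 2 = 788 / 85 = 9.27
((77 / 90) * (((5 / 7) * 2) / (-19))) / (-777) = 11 / 132867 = 0.00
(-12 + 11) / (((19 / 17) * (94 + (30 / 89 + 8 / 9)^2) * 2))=-10907217 / 2328443084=-0.00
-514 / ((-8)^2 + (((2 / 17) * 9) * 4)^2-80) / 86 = -74273 / 24080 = -3.08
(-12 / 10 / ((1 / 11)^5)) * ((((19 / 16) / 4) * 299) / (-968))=22684233 / 1280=17722.06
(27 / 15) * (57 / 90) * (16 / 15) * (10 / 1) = 304 / 25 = 12.16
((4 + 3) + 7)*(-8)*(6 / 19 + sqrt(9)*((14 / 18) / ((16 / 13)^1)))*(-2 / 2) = 14119 / 57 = 247.70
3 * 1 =3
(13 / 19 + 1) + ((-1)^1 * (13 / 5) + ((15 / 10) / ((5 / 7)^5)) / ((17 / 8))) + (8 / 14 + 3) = 45587722 / 7065625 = 6.45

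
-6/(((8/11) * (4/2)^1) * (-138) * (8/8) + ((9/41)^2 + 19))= 55473/1679714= 0.03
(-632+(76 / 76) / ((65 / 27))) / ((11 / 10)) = -82106 / 143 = -574.17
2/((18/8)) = 8/9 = 0.89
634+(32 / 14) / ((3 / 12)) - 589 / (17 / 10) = 35304 / 119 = 296.67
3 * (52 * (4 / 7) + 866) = 18810 / 7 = 2687.14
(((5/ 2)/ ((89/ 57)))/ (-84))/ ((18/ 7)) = -95/ 12816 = -0.01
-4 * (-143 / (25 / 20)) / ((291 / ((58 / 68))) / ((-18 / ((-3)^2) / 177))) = -66352 / 4378095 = -0.02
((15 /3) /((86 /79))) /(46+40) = 395 /7396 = 0.05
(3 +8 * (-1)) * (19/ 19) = -5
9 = 9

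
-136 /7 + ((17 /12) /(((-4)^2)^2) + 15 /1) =-95113 /21504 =-4.42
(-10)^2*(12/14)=85.71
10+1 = 11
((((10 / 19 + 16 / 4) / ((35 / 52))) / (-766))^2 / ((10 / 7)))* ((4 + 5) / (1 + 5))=0.00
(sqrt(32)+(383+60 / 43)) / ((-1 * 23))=-16529 / 989-4 * sqrt(2) / 23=-16.96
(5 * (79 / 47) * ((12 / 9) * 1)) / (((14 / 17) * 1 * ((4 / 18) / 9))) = 551.08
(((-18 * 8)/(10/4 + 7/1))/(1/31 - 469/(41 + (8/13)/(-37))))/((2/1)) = 43999416/66248687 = 0.66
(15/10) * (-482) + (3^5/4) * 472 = 27951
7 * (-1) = -7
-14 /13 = -1.08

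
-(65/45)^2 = -169/81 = -2.09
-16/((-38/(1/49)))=8/931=0.01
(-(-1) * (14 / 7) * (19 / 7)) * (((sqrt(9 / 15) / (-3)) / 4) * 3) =-19 * sqrt(15) / 70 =-1.05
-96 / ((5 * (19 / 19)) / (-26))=2496 / 5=499.20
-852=-852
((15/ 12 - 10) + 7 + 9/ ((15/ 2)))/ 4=-11/ 80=-0.14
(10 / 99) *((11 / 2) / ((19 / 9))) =0.26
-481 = -481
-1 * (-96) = 96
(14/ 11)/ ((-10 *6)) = -7/ 330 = -0.02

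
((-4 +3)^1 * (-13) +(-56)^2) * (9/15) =9447/5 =1889.40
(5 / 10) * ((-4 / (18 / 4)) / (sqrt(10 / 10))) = -4 / 9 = -0.44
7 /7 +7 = 8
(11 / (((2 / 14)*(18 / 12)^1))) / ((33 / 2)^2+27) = 88 / 513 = 0.17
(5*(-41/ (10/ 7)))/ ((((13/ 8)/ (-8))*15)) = 9184/ 195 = 47.10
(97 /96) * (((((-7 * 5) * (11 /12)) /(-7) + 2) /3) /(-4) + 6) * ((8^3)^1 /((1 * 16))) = 76145 /432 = 176.26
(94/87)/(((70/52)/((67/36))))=40937/27405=1.49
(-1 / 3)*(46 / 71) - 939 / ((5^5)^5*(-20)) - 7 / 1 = -7.22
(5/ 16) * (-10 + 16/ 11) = -235/ 88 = -2.67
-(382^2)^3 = -3107278481449024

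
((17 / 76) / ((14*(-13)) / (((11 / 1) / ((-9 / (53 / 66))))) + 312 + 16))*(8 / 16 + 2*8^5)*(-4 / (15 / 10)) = -76.14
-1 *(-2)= 2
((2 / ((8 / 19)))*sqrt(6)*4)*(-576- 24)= -27924.18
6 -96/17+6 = 6.35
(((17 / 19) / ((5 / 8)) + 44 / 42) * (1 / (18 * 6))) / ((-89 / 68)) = -84082 / 4793985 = -0.02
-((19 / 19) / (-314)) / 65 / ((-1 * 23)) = -1 / 469430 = -0.00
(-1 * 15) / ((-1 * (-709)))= -15 / 709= -0.02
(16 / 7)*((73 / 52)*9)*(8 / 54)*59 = 68912 / 273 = 252.42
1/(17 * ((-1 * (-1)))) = 1/17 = 0.06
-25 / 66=-0.38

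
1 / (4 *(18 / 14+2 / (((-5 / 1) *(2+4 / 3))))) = 175 / 816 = 0.21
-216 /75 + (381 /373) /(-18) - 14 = -947611 /55950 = -16.94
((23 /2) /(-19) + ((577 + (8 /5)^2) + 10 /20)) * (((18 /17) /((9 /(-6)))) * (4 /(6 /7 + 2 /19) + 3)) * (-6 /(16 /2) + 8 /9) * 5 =-21010063 /10336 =-2032.71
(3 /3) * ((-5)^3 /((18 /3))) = -125 /6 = -20.83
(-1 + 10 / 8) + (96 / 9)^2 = 4105 / 36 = 114.03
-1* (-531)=531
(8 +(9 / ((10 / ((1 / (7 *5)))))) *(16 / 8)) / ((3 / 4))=5636 / 525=10.74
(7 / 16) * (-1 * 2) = -7 / 8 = -0.88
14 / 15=0.93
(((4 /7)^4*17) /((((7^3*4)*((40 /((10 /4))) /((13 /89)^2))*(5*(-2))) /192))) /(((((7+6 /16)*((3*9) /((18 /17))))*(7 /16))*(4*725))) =-1384448 /9766171712703875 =-0.00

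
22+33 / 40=913 / 40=22.82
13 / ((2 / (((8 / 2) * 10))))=260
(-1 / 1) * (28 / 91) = -4 / 13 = -0.31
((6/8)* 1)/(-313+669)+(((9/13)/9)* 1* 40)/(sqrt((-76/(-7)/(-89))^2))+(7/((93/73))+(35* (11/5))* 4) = 338.72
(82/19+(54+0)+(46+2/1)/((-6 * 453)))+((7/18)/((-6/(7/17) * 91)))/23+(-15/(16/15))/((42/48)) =465542649521/11024844012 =42.23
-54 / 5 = -10.80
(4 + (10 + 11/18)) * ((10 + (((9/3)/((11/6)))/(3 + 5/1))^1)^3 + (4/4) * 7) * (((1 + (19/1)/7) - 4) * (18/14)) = -23963281031/4174016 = -5741.06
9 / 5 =1.80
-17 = -17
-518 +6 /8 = -517.25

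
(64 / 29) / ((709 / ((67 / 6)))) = 2144 / 61683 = 0.03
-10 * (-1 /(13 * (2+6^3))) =5 /1417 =0.00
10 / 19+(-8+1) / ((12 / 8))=-236 / 57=-4.14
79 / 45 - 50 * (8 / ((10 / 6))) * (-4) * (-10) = -431921 / 45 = -9598.24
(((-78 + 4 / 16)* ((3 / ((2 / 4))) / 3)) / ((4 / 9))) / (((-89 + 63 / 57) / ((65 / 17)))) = 691353 / 45424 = 15.22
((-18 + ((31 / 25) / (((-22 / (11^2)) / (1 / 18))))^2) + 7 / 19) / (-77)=269140661 / 1185030000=0.23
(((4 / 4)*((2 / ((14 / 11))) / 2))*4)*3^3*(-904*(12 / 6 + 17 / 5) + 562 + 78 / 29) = -371815488 / 1015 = -366320.68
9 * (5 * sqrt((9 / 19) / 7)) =135 * sqrt(133) / 133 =11.71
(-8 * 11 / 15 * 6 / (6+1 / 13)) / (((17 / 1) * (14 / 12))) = -13728 / 47005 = -0.29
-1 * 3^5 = -243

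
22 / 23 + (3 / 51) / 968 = 362055 / 378488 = 0.96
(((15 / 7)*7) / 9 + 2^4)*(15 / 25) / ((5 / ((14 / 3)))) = 742 / 75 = 9.89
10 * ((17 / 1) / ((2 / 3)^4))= 6885 / 8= 860.62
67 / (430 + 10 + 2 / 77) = 5159 / 33882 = 0.15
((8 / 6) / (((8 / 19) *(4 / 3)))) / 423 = 19 / 3384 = 0.01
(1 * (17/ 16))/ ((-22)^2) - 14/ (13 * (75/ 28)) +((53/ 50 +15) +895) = 6875848351/ 7550400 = 910.66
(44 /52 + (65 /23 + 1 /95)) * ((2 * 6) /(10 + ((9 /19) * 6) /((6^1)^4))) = 30127392 /6818695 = 4.42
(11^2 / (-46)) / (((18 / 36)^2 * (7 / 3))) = -726 / 161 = -4.51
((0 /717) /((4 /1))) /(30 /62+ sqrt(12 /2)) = 0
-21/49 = -3/7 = -0.43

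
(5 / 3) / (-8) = -5 / 24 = -0.21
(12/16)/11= 3/44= 0.07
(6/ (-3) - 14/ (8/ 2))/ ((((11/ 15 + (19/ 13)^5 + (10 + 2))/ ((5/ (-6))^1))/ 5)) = 510527875/ 432233792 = 1.18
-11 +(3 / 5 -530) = -540.40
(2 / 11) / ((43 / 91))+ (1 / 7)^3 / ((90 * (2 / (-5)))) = 2246863 / 5840604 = 0.38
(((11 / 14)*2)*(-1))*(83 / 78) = -913 / 546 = -1.67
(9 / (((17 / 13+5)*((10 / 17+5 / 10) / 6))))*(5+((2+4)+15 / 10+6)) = 5967 / 41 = 145.54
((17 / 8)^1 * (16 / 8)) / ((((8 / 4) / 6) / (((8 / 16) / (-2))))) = -51 / 16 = -3.19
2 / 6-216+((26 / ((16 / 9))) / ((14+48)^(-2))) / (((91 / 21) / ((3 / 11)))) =219289 / 66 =3322.56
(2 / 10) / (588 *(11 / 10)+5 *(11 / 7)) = 7 / 22913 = 0.00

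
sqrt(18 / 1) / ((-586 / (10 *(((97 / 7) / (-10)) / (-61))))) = -291 *sqrt(2) / 250222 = -0.00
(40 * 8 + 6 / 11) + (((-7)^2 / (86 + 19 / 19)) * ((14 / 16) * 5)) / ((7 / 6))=411711 / 1276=322.66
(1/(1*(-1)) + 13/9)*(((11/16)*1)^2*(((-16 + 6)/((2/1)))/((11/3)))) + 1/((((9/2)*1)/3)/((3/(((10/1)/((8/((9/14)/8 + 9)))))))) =-35881/325440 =-0.11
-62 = -62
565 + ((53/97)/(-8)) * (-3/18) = 2630693/4656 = 565.01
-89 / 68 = -1.31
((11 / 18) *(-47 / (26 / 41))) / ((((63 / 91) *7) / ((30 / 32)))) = -105985 / 12096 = -8.76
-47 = -47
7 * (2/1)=14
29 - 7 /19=544 /19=28.63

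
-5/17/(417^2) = -5/2956113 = -0.00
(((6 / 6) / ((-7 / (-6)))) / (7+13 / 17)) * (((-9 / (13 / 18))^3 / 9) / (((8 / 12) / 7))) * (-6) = 36137988 / 24167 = 1495.34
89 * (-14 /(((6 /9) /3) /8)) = -44856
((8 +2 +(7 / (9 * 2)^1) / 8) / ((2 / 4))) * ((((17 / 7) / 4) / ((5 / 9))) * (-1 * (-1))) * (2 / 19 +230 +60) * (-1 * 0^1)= 0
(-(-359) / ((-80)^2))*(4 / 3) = 359 / 4800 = 0.07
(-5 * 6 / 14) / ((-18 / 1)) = 5 / 42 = 0.12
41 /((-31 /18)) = -738 /31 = -23.81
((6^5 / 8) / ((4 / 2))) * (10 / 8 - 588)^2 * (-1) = -1338543387 / 8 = -167317923.38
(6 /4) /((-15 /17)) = -17 /10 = -1.70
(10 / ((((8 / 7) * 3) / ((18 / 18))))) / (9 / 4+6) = 35 / 99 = 0.35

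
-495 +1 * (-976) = -1471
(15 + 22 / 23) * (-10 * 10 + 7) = -34131 / 23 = -1483.96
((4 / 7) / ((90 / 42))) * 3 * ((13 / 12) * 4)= 52 / 15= 3.47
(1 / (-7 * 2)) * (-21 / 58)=3 / 116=0.03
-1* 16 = -16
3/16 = 0.19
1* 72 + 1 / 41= 2953 / 41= 72.02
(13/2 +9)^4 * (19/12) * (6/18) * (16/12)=17546899/432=40617.82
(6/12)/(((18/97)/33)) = 1067/12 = 88.92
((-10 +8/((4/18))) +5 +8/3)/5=101/15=6.73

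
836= 836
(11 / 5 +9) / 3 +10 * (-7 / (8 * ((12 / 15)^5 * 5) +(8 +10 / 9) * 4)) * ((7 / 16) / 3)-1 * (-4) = 251768959 / 33447360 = 7.53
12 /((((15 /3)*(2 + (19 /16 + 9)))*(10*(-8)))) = -4 /1625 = -0.00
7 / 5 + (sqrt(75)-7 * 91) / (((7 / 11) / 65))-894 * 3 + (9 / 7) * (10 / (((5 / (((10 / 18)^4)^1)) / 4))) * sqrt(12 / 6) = -338728 / 5 + 5000 * sqrt(2) / 5103 + 3575 * sqrt(3) / 7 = -66859.63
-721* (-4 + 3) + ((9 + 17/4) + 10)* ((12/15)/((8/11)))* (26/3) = 18853/20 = 942.65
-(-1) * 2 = 2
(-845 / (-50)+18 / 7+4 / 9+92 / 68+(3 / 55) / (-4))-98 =-3616523 / 47124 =-76.74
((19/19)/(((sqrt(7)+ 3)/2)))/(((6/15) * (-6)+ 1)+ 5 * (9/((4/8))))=15/443 - 5 * sqrt(7)/443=0.00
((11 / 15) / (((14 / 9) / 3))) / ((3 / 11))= 363 / 70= 5.19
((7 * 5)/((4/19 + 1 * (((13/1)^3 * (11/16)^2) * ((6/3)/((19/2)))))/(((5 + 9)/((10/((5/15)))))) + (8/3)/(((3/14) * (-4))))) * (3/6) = 1340640/35684219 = 0.04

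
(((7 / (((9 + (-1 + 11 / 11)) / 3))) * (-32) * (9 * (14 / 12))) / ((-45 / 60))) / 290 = 1568 / 435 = 3.60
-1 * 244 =-244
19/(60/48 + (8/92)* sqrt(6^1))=201020/12841 -13984* sqrt(6)/12841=12.99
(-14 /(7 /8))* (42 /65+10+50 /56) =-84004 /455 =-184.62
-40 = -40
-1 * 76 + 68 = -8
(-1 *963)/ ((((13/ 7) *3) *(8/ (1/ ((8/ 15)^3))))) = -7583625/ 53248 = -142.42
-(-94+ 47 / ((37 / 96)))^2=-1069156 / 1369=-780.98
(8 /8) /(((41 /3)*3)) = 1 /41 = 0.02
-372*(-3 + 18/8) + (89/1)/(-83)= 277.93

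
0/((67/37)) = 0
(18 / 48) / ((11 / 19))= 57 / 88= 0.65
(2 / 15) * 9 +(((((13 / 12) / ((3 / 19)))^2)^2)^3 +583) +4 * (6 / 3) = 257830010966649963789444956261 / 23691906691608084480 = 10882619720.01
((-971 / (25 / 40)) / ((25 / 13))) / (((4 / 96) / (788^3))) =-1185884693041152 / 125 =-9487077544329.22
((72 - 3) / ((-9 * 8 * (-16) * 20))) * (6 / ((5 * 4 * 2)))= 23 / 51200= 0.00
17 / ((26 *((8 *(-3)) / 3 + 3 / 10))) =-85 / 1001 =-0.08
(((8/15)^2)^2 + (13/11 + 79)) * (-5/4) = -22348153/222750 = -100.33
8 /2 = 4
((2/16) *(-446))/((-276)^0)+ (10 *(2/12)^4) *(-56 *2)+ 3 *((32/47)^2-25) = -93203059/715716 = -130.22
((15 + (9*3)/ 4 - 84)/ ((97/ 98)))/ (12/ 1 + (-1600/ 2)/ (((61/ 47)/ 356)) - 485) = 744261/ 2602403882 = 0.00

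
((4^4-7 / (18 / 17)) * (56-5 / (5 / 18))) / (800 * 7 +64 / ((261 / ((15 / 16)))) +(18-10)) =2473439 / 1463748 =1.69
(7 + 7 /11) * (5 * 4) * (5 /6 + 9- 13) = -5320 /11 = -483.64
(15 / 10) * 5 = 15 / 2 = 7.50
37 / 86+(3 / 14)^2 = 4013 / 8428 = 0.48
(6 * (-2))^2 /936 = 2 /13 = 0.15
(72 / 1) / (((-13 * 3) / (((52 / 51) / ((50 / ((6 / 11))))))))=-96 / 4675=-0.02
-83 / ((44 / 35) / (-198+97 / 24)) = 13522775 / 1056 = 12805.66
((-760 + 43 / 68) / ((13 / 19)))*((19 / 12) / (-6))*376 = 876124979 / 7956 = 110121.29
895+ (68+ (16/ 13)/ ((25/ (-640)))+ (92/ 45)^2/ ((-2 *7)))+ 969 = 350158204/ 184275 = 1900.19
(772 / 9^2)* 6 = 1544 / 27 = 57.19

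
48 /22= 24 /11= 2.18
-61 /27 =-2.26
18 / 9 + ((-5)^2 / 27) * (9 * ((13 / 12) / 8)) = 901 / 288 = 3.13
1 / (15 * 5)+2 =151 / 75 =2.01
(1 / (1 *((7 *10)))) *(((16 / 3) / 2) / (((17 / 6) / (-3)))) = -24 / 595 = -0.04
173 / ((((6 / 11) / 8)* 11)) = 692 / 3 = 230.67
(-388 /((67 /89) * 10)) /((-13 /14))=241724 /4355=55.50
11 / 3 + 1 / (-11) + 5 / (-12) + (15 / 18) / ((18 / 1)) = 952 / 297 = 3.21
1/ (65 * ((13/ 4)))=0.00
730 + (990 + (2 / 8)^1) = 6881 / 4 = 1720.25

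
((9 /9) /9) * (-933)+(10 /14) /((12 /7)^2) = -14893 /144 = -103.42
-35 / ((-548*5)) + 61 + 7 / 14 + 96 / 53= 1839185 / 29044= 63.32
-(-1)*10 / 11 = 10 / 11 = 0.91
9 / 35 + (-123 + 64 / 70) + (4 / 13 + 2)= -54382 / 455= -119.52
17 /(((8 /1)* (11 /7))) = 119 /88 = 1.35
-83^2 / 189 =-6889 / 189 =-36.45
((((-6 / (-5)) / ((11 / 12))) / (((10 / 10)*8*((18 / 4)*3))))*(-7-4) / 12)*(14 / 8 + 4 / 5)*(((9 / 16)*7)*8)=-357 / 400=-0.89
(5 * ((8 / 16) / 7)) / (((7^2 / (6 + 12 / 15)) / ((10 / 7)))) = 170 / 2401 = 0.07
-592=-592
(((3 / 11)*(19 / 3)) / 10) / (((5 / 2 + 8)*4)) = 19 / 4620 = 0.00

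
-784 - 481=-1265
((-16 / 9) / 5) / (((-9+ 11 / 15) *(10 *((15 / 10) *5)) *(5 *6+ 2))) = 1 / 55800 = 0.00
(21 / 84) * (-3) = -3 / 4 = -0.75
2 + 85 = 87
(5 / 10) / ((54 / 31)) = 31 / 108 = 0.29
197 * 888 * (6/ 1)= 1049616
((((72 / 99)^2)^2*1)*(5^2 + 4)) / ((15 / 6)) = 237568 / 73205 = 3.25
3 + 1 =4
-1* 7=-7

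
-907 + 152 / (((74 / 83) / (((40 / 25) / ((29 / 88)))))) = -79.26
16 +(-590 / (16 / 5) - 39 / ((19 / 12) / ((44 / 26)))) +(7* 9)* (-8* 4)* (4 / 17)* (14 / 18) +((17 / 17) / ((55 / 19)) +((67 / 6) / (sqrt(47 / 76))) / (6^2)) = -82238439 / 142120 +67* sqrt(893) / 5076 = -578.26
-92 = -92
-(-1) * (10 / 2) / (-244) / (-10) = 1 / 488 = 0.00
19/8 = 2.38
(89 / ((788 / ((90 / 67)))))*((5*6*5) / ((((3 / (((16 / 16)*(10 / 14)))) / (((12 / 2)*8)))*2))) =12015000 / 92393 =130.04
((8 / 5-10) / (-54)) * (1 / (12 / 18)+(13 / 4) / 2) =35 / 72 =0.49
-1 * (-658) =658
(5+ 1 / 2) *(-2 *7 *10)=-770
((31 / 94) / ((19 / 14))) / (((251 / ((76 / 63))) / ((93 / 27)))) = 3844 / 955557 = 0.00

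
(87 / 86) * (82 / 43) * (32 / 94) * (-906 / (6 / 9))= -77560848 / 86903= -892.50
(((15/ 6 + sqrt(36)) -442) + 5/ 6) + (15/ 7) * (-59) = -11741/ 21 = -559.10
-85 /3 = -28.33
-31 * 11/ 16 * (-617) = 13149.81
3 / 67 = 0.04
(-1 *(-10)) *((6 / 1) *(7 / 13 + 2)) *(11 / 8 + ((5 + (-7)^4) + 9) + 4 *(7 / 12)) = 9578085 / 26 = 368387.88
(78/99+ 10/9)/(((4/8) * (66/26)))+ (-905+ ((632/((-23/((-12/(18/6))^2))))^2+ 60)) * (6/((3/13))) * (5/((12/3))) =21618920405849/3456486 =6254595.10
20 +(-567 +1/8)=-4375/8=-546.88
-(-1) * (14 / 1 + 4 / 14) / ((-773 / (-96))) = 9600 / 5411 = 1.77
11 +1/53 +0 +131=7527/53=142.02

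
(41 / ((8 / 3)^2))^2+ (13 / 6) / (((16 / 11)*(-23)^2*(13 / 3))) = 33.24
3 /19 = 0.16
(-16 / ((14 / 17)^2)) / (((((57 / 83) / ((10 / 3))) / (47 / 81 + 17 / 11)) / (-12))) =7269020480 / 2488563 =2920.97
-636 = -636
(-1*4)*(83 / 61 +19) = -4968 / 61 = -81.44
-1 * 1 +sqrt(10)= -1 +sqrt(10)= 2.16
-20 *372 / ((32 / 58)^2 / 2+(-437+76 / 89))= 17.06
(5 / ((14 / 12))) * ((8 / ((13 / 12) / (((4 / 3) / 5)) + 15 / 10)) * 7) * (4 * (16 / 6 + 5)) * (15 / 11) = 1766400 / 979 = 1804.29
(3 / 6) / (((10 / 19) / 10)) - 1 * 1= 17 / 2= 8.50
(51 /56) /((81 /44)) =187 /378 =0.49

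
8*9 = 72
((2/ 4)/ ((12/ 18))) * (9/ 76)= 27/ 304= 0.09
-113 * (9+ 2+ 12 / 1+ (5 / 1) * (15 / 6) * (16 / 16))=-8023 / 2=-4011.50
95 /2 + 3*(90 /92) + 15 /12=4755 /92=51.68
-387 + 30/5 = -381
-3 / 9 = -1 / 3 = -0.33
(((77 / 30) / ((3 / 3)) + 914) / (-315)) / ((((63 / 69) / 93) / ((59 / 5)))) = -1156716299 / 330750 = -3497.25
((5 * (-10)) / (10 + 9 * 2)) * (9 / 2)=-225 / 28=-8.04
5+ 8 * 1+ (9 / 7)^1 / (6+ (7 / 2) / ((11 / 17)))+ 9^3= 1303892 / 1757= 742.11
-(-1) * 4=4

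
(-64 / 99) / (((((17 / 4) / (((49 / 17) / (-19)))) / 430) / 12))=21575680 / 181203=119.07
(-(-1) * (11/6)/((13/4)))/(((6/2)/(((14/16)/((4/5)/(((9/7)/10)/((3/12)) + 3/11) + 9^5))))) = 0.00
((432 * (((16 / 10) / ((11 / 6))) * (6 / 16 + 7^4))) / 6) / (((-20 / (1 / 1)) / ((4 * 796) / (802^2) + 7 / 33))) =-31865285700 / 19456921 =-1637.74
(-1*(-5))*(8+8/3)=160/3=53.33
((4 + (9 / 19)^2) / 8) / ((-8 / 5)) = -7625 / 23104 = -0.33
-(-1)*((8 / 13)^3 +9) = 20285 / 2197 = 9.23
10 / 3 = 3.33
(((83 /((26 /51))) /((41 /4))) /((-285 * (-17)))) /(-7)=-166 /354445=-0.00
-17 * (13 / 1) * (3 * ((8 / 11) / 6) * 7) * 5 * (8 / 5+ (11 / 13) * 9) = -285124 / 11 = -25920.36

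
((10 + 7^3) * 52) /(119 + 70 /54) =152.59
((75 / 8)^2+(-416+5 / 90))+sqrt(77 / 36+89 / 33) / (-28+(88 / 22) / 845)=-188959 / 576 - 845 * sqrt(21065) / 1561296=-328.13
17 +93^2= 8666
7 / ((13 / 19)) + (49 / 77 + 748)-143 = 88069 / 143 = 615.87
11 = 11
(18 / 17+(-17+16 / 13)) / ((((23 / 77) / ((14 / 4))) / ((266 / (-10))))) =233054437 / 50830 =4584.98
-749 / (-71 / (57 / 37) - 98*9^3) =42693 / 4074821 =0.01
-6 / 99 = -2 / 33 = -0.06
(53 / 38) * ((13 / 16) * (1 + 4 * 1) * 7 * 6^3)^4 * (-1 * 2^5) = -1207192456241533125 / 19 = -63536445065343848.68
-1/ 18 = -0.06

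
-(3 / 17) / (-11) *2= 6 / 187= 0.03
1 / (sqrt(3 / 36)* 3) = 2* sqrt(3) / 3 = 1.15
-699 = -699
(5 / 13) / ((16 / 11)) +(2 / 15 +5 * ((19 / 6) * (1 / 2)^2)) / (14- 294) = 109117 / 436800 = 0.25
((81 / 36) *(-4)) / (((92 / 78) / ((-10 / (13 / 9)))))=1215 / 23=52.83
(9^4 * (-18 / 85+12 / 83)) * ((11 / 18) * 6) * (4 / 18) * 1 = -2534004 / 7055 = -359.18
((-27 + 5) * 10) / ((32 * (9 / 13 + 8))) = -715 / 904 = -0.79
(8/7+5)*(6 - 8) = -86/7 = -12.29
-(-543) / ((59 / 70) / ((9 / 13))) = 342090 / 767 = 446.01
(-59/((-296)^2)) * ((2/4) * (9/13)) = -531/2278016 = -0.00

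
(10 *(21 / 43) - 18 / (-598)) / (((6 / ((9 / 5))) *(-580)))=-189531 / 74570600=-0.00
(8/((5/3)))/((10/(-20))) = -48/5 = -9.60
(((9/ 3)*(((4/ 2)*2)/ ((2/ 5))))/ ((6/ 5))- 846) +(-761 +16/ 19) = -30042/ 19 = -1581.16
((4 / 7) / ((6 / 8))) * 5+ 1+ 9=290 / 21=13.81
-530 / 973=-0.54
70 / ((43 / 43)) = 70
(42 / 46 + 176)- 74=2367 / 23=102.91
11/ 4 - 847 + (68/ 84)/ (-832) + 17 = -14453729/ 17472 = -827.25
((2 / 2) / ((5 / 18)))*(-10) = -36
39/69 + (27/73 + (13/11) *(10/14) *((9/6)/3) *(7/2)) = 178215/73876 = 2.41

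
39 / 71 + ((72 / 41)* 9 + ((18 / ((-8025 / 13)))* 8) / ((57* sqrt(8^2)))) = 2419550089 / 147951575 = 16.35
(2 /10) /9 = 1 /45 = 0.02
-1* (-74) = 74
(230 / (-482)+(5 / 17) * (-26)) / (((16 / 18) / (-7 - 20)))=8088255 / 32776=246.77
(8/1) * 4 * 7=224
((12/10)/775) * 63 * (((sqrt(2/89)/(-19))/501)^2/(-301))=-12/149303611596625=-0.00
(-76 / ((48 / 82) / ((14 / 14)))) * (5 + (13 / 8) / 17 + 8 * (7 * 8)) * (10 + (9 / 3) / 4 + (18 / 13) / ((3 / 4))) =-31441807145 / 42432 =-740992.82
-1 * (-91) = 91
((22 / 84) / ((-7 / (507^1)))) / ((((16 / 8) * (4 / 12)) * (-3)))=1859 / 196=9.48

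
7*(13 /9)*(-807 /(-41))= 24479 /123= 199.02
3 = 3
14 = 14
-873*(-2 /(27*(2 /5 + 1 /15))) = 970 /7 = 138.57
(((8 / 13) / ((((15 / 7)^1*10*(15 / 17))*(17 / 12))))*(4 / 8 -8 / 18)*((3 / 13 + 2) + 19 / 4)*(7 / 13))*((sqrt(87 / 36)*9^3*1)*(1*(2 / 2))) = 5.44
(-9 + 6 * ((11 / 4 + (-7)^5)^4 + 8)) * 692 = 10594582792002803724615 / 32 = 331080712250087616394.22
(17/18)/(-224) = -17/4032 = -0.00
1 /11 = 0.09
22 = 22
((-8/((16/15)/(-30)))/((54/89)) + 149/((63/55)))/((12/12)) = 63115/126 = 500.91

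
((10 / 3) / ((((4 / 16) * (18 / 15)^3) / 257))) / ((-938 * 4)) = -160625 / 303912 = -0.53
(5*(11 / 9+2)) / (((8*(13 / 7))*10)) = 203 / 1872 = 0.11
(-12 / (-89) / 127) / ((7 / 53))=636 / 79121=0.01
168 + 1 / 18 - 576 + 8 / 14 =-51329 / 126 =-407.37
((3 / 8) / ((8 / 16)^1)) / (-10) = -3 / 40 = -0.08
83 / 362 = 0.23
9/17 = 0.53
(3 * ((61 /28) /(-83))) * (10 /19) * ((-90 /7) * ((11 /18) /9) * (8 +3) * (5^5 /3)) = 576640625 /1390914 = 414.58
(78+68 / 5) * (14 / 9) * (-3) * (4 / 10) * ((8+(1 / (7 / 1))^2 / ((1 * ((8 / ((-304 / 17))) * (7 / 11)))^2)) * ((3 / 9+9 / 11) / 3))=-14763325888 / 27259925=-541.58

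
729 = 729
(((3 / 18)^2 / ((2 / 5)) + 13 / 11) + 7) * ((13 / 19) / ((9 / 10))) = 424775 / 67716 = 6.27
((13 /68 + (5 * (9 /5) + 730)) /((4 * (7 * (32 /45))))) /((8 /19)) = 42976575 /487424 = 88.17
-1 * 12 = -12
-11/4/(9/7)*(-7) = 539/36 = 14.97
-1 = -1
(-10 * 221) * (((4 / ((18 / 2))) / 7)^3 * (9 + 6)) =-707200 / 83349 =-8.48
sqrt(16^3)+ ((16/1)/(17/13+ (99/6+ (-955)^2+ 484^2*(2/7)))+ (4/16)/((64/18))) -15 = 1119105632679/22806157184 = 49.07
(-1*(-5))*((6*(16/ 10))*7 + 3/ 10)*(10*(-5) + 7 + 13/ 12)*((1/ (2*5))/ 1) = -22635/ 16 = -1414.69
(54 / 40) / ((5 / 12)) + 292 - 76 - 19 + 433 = 15831 / 25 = 633.24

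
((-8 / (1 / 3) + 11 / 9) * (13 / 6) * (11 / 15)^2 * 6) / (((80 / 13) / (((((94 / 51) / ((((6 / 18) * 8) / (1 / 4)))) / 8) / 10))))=-39405223 / 705024000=-0.06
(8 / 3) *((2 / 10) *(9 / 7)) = 24 / 35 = 0.69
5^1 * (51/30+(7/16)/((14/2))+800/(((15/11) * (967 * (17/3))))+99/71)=304764509/18674704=16.32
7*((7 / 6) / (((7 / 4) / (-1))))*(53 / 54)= -371 / 81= -4.58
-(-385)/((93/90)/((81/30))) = 31185/31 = 1005.97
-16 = -16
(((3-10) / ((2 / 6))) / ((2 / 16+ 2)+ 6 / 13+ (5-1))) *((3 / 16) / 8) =-819 / 10960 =-0.07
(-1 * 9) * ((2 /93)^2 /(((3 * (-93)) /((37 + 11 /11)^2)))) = 5776 /268119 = 0.02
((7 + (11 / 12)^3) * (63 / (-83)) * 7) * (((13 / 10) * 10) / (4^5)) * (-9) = 25658997 / 5439488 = 4.72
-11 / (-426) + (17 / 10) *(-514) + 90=-1669439 / 2130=-783.77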